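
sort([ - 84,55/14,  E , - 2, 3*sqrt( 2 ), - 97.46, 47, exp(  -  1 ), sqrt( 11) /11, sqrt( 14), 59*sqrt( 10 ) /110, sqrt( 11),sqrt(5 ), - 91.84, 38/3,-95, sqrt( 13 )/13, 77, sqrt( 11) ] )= [ - 97.46, - 95, - 91.84,  -  84, - 2, sqrt( 13 )/13,  sqrt( 11)/11, exp(-1), 59 *sqrt(10) /110,  sqrt (5),E,sqrt( 11 ),sqrt( 11 ), sqrt( 14)  ,  55/14 , 3* sqrt( 2 ), 38/3, 47,77 ]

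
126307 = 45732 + 80575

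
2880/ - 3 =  - 960 + 0/1 = - 960.00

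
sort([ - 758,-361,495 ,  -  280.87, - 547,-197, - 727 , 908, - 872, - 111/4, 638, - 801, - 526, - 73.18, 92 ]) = [ - 872, - 801, - 758,- 727, - 547, - 526,  -  361, - 280.87, - 197, - 73.18,- 111/4, 92, 495, 638, 908]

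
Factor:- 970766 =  - 2^1*485383^1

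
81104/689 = 117 + 491/689 = 117.71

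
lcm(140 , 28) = 140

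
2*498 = 996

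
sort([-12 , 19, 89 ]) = [-12,19,89 ]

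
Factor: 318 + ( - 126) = 2^6*3^1 = 192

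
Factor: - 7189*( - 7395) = 53162655=3^1*5^1*7^1*13^1*17^1*29^1*79^1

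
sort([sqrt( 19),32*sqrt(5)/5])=[sqrt(19 ),32*sqrt( 5)/5] 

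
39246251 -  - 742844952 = 782091203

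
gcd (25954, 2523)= 1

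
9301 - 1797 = 7504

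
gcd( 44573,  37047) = 53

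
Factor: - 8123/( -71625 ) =3^( - 1)*5^( - 3)*191^(  -  1 )*8123^1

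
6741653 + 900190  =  7641843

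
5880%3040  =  2840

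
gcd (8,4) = 4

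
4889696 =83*58912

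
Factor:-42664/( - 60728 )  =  5333^1*7591^(-1 ) = 5333/7591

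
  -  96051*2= -192102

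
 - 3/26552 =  - 3/26552 = - 0.00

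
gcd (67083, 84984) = 3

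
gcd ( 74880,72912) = 48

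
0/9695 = 0 = 0.00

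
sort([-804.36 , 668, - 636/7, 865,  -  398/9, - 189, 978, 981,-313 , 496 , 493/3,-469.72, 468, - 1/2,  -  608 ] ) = [-804.36,-608,-469.72, - 313,- 189,-636/7,-398/9,- 1/2,493/3, 468, 496, 668, 865, 978, 981]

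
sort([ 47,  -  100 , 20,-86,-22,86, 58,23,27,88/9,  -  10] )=[ - 100,  -  86, - 22, - 10, 88/9,20,23,27,47,58, 86 ]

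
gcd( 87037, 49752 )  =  1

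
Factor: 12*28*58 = 2^5*3^1*7^1*29^1 = 19488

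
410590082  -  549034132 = -138444050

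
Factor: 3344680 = 2^3*5^1 * 83617^1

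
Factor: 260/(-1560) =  - 2^(-1)*3^ ( - 1 ) = -  1/6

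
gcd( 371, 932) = 1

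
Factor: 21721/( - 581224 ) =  - 2^( -3)*29^1*97^(-1)= -29/776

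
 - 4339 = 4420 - 8759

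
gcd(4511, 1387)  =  1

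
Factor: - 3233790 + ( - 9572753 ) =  -12806543 = -  1187^1*10789^1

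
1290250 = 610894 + 679356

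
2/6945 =2/6945=   0.00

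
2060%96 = 44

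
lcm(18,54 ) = 54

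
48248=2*24124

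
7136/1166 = 3568/583 = 6.12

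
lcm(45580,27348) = 136740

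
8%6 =2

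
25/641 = 25/641 = 0.04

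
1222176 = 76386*16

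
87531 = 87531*1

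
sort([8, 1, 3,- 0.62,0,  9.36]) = [ - 0.62,0,1,  3, 8, 9.36]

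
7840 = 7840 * 1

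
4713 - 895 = 3818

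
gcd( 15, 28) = 1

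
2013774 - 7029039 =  -5015265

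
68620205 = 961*71405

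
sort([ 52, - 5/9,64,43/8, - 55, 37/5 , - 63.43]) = [-63.43,-55, - 5/9,43/8,37/5, 52, 64] 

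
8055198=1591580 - - 6463618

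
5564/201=27 + 137/201 = 27.68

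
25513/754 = 25513/754 = 33.84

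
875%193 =103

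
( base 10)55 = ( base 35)1K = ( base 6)131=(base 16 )37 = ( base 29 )1q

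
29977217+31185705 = 61162922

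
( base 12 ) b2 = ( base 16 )86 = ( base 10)134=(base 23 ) 5J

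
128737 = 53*2429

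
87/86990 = 87/86990 = 0.00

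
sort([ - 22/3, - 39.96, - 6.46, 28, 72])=[ - 39.96,-22/3, - 6.46, 28, 72]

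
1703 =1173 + 530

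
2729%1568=1161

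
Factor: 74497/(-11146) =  - 2^( - 1 )*23^1*41^1 * 79^1 *5573^( - 1) 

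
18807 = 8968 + 9839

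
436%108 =4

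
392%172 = 48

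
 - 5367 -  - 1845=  - 3522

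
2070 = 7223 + -5153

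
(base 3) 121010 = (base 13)276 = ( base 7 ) 1161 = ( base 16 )1B3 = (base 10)435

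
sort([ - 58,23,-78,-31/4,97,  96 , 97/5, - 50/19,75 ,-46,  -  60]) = [-78,-60 ,- 58,  -  46, - 31/4 ,- 50/19,  97/5 , 23,75,96, 97] 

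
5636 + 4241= 9877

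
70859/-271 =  - 262+143/271 =-261.47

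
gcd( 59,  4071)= 59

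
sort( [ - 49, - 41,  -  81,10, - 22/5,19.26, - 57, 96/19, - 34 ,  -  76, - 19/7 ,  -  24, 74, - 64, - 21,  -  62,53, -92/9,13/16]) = [ - 81, - 76, -64, - 62, - 57,-49 , - 41,  -  34,  -  24,-21, - 92/9, - 22/5, - 19/7, 13/16, 96/19,  10,  19.26, 53,74]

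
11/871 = 11/871 = 0.01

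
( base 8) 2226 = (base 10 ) 1174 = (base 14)5DC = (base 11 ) 978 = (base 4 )102112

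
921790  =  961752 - 39962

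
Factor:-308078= -2^1*31^1 * 4969^1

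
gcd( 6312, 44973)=789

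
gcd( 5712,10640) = 112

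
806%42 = 8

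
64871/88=64871/88 =737.17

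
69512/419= 69512/419 = 165.90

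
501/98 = 501/98 = 5.11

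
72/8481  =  24/2827 = 0.01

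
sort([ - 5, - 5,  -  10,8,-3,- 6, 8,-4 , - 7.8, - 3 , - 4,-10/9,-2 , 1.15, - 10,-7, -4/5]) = [ - 10, -10,-7.8,-7, - 6, - 5, - 5,-4, - 4, - 3,  -  3, - 2,  -  10/9,-4/5,  1.15, 8,8]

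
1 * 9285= 9285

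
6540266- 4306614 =2233652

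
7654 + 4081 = 11735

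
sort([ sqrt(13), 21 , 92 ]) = [ sqrt( 13),21,92]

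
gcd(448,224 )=224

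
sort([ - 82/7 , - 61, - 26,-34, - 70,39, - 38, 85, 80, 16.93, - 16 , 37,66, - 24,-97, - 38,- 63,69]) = [ - 97, - 70 ,-63, -61, - 38 , - 38,-34, - 26, - 24, - 16,-82/7, 16.93,  37,39,  66,69,  80,85]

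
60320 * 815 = 49160800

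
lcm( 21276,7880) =212760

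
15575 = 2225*7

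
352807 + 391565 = 744372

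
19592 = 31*632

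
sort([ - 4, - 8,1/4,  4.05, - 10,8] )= [ - 10, - 8, - 4,  1/4, 4.05 , 8] 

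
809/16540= 809/16540 = 0.05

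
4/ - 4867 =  - 4/4867 = - 0.00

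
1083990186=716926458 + 367063728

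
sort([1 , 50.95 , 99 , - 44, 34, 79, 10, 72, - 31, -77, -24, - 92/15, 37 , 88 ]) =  [ - 77 , - 44 , - 31, - 24, - 92/15, 1, 10,34,37, 50.95,  72, 79, 88, 99]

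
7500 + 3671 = 11171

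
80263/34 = 2360  +  23/34 = 2360.68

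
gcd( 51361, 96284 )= 1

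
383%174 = 35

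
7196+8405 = 15601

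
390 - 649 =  - 259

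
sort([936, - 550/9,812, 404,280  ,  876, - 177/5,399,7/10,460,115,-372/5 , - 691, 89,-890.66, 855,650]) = [ - 890.66, - 691 , - 372/5, -550/9, - 177/5,7/10,89,115 , 280, 399, 404,460, 650 , 812,855,876,936 ] 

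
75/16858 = 75/16858 = 0.00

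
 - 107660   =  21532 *( - 5 )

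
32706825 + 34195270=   66902095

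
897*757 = 679029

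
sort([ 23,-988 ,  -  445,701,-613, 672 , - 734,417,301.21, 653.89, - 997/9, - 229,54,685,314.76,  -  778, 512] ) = [-988,  -  778,  -  734,  -  613, - 445,-229,  -  997/9, 23,54,301.21, 314.76,417, 512, 653.89,672,685,701 ]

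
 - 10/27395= - 1 + 5477/5479 = -0.00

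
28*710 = 19880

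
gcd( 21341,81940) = 1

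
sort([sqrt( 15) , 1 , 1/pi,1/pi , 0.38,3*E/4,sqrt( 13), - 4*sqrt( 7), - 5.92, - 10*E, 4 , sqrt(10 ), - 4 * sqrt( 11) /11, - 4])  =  [-10*E, - 4*sqrt( 7 ),-5.92,  -  4, - 4*sqrt( 11 ) /11, 1/pi,1/pi, 0.38, 1,3*E/4,sqrt( 10 ), sqrt( 13 )  ,  sqrt(15), 4]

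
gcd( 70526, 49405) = 1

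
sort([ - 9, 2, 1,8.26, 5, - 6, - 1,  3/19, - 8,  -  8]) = [-9,- 8, - 8, - 6, - 1,3/19, 1,2, 5,8.26 ] 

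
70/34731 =70/34731 = 0.00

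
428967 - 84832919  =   -84403952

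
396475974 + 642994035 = 1039470009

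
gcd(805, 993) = 1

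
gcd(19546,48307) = 1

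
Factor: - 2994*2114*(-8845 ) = 2^2*3^1*5^1*7^1*29^1*61^1*151^1*499^1=   55982800020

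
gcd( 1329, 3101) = 443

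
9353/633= 14 + 491/633  =  14.78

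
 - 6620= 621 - 7241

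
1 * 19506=19506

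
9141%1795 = 166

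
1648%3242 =1648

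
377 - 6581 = -6204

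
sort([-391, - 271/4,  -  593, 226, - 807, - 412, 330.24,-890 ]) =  [ - 890, - 807, - 593,  -  412 , - 391,-271/4, 226 , 330.24]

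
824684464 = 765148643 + 59535821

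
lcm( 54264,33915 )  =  271320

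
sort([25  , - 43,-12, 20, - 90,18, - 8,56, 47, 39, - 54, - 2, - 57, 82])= [ - 90, - 57, - 54,-43, - 12, - 8, - 2,18 , 20, 25, 39, 47 , 56, 82]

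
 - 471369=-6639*71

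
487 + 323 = 810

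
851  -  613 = 238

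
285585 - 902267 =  - 616682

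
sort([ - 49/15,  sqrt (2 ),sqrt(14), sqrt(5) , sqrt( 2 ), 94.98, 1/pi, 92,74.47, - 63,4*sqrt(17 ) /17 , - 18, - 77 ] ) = [ - 77, - 63,- 18, - 49/15, 1/pi,4*  sqrt( 17 )/17 , sqrt(2),  sqrt(2 ) , sqrt(5), sqrt ( 14 ),74.47, 92, 94.98 ] 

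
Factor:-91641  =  -3^1*11^1*2777^1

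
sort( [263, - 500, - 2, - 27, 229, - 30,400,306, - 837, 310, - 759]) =[-837,- 759, - 500 , - 30 , -27, - 2,229,263,306, 310 , 400]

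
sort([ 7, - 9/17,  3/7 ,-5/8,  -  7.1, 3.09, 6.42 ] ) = [ - 7.1, - 5/8,- 9/17,3/7, 3.09, 6.42,7]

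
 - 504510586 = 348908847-853419433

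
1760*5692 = 10017920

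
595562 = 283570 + 311992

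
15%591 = 15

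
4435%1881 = 673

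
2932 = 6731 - 3799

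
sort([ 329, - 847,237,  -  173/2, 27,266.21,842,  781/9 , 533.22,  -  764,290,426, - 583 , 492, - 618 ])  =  [-847, - 764, -618, - 583, - 173/2,27,781/9,237 , 266.21, 290, 329, 426, 492,533.22,  842] 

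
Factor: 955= 5^1*191^1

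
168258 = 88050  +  80208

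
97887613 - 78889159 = 18998454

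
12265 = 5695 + 6570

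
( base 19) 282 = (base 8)1554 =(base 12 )610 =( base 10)876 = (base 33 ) QI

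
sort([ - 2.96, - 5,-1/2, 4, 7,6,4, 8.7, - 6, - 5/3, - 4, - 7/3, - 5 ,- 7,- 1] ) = [ - 7, - 6, - 5,-5 , - 4, - 2.96,-7/3, - 5/3,-1 ,  -  1/2, 4, 4, 6,7, 8.7 ] 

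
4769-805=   3964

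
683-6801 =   -  6118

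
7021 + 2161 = 9182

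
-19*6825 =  - 129675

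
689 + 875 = 1564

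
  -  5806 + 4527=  - 1279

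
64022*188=12036136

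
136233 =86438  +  49795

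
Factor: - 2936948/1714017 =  - 2^2*3^( - 1 ) * 7^1*104891^1*571339^(-1 )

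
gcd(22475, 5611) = 31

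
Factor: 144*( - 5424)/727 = -2^8*3^3*113^1*727^( - 1)  =  - 781056/727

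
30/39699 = 10/13233 = 0.00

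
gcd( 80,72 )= 8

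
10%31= 10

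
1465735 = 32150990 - 30685255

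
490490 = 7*70070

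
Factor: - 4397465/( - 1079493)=3^ ( - 1) * 5^1*587^(- 1) * 613^( - 1)*879493^1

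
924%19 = 12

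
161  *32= 5152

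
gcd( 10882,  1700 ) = 2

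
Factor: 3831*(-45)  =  -3^3*5^1*1277^1 = - 172395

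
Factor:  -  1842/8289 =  - 2^1*3^( - 2)=-  2/9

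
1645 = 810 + 835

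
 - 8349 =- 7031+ - 1318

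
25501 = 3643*7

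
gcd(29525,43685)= 5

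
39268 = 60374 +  - 21106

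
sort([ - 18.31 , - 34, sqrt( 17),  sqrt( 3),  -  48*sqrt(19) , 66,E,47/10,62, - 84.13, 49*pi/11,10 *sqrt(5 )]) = [ - 48*sqrt(19), - 84.13,-34, - 18.31, sqrt(3 ),E, sqrt( 17 ),47/10, 49* pi/11,10*sqrt(5 ) , 62,66 ] 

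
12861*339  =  4359879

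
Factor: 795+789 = 1584  =  2^4*3^2*11^1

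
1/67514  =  1/67514  =  0.00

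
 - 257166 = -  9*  28574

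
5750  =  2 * 2875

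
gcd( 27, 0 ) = 27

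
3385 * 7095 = 24016575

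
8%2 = 0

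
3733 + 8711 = 12444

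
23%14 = 9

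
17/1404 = 17/1404=   0.01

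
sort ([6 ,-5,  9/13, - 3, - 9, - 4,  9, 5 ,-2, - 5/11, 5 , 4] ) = [ - 9,-5, - 4,- 3, - 2,  -  5/11, 9/13,  4, 5,  5, 6 , 9] 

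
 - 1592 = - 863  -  729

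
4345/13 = 4345/13  =  334.23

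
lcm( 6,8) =24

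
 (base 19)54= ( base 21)4F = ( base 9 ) 120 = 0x63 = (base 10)99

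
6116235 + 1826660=7942895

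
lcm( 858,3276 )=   36036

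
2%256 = 2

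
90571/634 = 142+543/634 = 142.86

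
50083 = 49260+823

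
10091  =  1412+8679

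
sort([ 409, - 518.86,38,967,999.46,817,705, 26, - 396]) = [-518.86, - 396,  26, 38,409,705, 817, 967,999.46]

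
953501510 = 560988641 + 392512869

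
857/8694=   857/8694 = 0.10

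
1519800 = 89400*17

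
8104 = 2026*4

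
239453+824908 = 1064361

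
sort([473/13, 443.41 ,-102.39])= [-102.39, 473/13, 443.41] 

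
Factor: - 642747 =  - 3^1*7^1*127^1*241^1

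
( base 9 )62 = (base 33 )1n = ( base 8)70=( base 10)56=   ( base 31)1P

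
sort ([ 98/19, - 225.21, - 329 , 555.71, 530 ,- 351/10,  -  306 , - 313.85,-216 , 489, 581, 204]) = [  -  329, - 313.85, - 306, - 225.21,-216, - 351/10,98/19,204,489, 530, 555.71,581]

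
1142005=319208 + 822797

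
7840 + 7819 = 15659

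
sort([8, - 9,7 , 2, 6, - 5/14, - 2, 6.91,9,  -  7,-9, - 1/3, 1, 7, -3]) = [ - 9, - 9, - 7, - 3, - 2, - 5/14, - 1/3,1,2,6, 6.91, 7,  7 , 8,9]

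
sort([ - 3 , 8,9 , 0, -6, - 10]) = [  -  10, - 6 ,-3,0, 8,9]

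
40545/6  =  13515/2 = 6757.50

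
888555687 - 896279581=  - 7723894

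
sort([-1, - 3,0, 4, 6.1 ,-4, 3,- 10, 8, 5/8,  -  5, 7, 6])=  [ - 10, - 5, - 4,-3, - 1, 0, 5/8,3, 4,  6, 6.1 , 7,8]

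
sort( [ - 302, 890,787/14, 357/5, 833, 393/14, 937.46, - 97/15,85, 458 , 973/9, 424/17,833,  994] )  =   [  -  302,-97/15, 424/17, 393/14 , 787/14,357/5,85,973/9,458, 833, 833, 890,937.46, 994 ]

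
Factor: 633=3^1*211^1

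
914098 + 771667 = 1685765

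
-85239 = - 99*861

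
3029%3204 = 3029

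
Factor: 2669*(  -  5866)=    -15656354= -2^1*7^1 * 17^1*157^1*419^1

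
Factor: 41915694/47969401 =2^1*3^1*41^1*170389^1*47969401^(-1)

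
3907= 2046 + 1861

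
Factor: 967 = 967^1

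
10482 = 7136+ 3346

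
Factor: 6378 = 2^1*3^1 *1063^1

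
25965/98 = 25965/98 = 264.95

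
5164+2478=7642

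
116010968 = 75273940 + 40737028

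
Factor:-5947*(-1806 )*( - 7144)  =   - 2^4*3^1*7^1*19^2*43^1*47^1*313^1 = -76728574608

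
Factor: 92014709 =29^1*3172921^1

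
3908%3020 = 888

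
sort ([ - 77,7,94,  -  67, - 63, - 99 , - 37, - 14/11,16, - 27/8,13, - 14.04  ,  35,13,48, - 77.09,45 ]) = [ - 99,  -  77.09, - 77, - 67, - 63,  -  37, - 14.04,  -  27/8,-14/11, 7,  13,  13,16,35,45,48,94 ]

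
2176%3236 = 2176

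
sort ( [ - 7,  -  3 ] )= [ - 7 , - 3]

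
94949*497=47189653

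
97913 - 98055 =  - 142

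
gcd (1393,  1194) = 199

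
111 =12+99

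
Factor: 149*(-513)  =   -3^3*19^1  *149^1 = - 76437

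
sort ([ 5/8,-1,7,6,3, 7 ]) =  [ - 1,5/8, 3,6, 7,7 ]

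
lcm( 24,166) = 1992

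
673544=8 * 84193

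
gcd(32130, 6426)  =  6426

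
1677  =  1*1677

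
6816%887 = 607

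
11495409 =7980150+3515259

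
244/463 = 244/463 = 0.53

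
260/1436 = 65/359=0.18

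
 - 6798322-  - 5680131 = - 1118191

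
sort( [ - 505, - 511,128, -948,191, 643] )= [ - 948, - 511, - 505, 128, 191,  643] 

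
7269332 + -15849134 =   -  8579802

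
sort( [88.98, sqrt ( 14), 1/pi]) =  [1/pi , sqrt(14),88.98 ] 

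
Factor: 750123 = 3^2*11^1*7577^1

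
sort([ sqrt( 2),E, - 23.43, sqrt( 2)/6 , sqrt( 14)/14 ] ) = [ - 23.43,sqrt(2 ) /6,sqrt( 14 )/14,  sqrt( 2 ), E ] 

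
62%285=62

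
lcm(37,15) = 555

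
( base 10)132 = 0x84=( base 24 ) 5C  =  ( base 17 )7d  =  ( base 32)44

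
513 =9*57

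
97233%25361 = 21150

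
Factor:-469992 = -2^3 *3^1*19583^1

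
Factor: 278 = 2^1 * 139^1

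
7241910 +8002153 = 15244063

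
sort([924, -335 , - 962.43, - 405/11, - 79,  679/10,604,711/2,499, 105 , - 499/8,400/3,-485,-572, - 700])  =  [ - 962.43,-700,- 572, - 485,-335,  -  79, - 499/8 ,  -  405/11,679/10,105, 400/3 , 711/2,  499, 604,924]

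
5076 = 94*54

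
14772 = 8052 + 6720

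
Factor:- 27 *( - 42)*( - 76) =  - 2^3*3^4*7^1*19^1 = -86184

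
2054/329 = 6 + 80/329  =  6.24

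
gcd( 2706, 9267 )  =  3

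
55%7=6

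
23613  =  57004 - 33391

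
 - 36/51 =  - 1 + 5/17 =- 0.71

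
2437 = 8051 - 5614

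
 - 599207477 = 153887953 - 753095430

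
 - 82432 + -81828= - 164260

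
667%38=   21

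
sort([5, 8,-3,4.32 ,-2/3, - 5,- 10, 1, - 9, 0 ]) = [ - 10  ,-9, - 5,- 3, - 2/3 , 0,1,4.32, 5,8]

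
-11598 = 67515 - 79113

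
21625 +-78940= -57315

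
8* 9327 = 74616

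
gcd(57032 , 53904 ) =8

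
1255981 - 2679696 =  - 1423715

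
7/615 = 7/615 = 0.01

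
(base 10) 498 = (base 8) 762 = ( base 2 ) 111110010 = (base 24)ki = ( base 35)e8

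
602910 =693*870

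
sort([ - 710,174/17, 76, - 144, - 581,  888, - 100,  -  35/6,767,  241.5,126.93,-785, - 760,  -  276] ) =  [ - 785,-760,  -  710, - 581,  -  276,-144, - 100, - 35/6, 174/17,76,126.93 , 241.5,767, 888] 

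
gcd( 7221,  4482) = 249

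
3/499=3/499  =  0.01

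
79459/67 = 1185 + 64/67 = 1185.96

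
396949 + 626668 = 1023617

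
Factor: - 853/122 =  - 2^( - 1)* 61^( - 1)*853^1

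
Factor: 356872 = 2^3 * 31^1*1439^1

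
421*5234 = 2203514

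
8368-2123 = 6245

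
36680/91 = 5240/13 = 403.08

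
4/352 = 1/88 = 0.01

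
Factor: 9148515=3^1*5^1*67^1*9103^1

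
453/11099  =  453/11099 = 0.04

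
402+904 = 1306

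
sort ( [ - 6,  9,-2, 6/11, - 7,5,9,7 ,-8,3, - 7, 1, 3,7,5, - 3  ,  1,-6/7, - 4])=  [ - 8,-7, - 7, - 6, - 4,-3 ,  -  2, - 6/7, 6/11, 1, 1, 3,  3, 5, 5,7,7,9,9] 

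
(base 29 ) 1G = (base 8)55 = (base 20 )25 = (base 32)1d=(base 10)45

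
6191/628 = 9 + 539/628= 9.86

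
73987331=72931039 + 1056292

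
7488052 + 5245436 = 12733488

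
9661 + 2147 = 11808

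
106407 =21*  5067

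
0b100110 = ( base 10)38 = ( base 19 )20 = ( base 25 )1d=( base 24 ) 1E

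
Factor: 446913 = 3^2*17^1*23^1*127^1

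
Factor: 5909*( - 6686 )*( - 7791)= 307803509034 = 2^1*3^1 * 7^2*19^1 * 53^1*311^1* 3343^1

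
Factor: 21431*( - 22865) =-490019815   =  - 5^1*17^1*29^1*269^1 * 739^1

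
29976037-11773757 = 18202280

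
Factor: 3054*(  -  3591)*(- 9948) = 109098860472 = 2^3 * 3^5*7^1*19^1 *509^1*829^1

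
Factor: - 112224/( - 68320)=3^1 * 5^ ( - 1) * 61^ ( - 1)*167^1 = 501/305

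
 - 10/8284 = - 1 + 4137/4142 = - 0.00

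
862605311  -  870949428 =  - 8344117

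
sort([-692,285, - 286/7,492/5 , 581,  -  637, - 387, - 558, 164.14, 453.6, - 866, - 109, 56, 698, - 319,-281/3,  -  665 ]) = [  -  866, - 692, - 665, - 637, - 558,  -  387,-319,-109, -281/3,  -  286/7, 56, 492/5, 164.14,285,453.6,581, 698] 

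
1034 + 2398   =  3432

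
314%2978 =314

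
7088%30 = 8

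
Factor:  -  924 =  - 2^2 * 3^1*7^1*11^1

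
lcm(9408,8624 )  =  103488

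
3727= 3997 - 270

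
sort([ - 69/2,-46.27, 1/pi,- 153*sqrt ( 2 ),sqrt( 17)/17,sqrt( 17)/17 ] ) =[ - 153 * sqrt( 2), - 46.27 ,-69/2, sqrt( 17 )/17,sqrt(17)/17,1/pi ] 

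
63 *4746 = 298998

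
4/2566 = 2/1283 = 0.00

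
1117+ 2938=4055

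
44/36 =11/9 = 1.22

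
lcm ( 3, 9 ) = 9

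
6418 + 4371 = 10789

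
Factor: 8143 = 17^1 * 479^1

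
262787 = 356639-93852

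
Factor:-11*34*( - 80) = 29920 = 2^5*5^1*11^1*17^1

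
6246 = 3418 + 2828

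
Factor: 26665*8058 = 2^1*3^1* 5^1 * 17^1*79^1*5333^1 = 214866570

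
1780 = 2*890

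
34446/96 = 358 + 13/16 = 358.81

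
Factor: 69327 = 3^2 * 7703^1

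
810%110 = 40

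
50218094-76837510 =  -26619416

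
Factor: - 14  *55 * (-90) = 2^2*3^2 * 5^2 * 7^1*11^1 = 69300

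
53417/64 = 834 +41/64 = 834.64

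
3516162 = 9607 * 366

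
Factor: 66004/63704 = 16501/15926 = 2^( - 1 )*29^1 * 569^1*7963^(-1 )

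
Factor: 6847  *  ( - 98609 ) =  -7^1 * 41^1*167^1*14087^1 = -675175823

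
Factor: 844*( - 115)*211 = - 20479660 =- 2^2*5^1*23^1*211^2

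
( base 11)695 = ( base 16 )33e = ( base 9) 1122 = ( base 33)P5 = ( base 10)830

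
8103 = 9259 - 1156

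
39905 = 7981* 5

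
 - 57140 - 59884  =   - 117024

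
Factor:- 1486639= -7^1*11^1 *43^1*449^1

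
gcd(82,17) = 1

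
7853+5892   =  13745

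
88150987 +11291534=99442521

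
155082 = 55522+99560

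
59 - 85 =-26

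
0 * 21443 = 0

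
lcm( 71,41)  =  2911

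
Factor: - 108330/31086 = - 115/33 = - 3^(-1)*5^1*11^( - 1 )*23^1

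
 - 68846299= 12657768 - 81504067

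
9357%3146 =3065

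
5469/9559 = 5469/9559 = 0.57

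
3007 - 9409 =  - 6402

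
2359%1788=571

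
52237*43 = 2246191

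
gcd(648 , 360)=72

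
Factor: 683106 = 2^1*3^1*257^1*443^1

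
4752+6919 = 11671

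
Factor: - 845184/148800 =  - 142/25  =  - 2^1*5^(-2)  *  71^1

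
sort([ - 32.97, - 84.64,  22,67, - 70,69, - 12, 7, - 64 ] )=[ - 84.64, - 70, - 64, - 32.97, - 12, 7,22,67,69 ]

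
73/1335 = 73/1335 = 0.05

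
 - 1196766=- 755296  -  441470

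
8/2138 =4/1069 = 0.00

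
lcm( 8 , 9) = 72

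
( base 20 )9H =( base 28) 71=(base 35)5m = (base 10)197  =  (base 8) 305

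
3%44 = 3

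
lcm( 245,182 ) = 6370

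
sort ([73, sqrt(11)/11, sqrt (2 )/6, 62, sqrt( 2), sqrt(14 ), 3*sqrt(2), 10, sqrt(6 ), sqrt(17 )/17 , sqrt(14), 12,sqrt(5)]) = [sqrt(2 ) /6 , sqrt( 17 )/17, sqrt( 11 ) /11,sqrt(2 ), sqrt( 5 ), sqrt(6),  sqrt(14), sqrt(14 ), 3*sqrt(2 ), 10,12, 62, 73]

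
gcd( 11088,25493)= 1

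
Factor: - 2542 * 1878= - 2^2 *3^1*31^1*  41^1*313^1 = - 4773876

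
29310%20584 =8726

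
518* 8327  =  4313386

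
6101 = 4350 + 1751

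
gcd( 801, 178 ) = 89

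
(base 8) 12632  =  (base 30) 64A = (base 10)5530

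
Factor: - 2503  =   -2503^1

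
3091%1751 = 1340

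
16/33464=2/4183=0.00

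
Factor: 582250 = 2^1*5^3*17^1 * 137^1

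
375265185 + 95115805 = 470380990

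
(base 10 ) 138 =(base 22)66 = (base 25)5d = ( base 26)58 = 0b10001010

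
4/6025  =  4/6025 = 0.00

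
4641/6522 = 1547/2174 =0.71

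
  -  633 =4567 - 5200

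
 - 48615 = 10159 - 58774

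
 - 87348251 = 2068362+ -89416613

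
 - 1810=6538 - 8348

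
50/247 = 50/247 = 0.20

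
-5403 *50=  - 270150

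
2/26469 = 2/26469 = 0.00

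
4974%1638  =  60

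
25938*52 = 1348776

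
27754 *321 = 8909034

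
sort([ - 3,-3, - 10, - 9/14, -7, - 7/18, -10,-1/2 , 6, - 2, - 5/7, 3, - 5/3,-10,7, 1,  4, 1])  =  [ - 10, -10, -10, - 7,- 3, -3,-2,- 5/3,- 5/7,-9/14, - 1/2, - 7/18, 1, 1,3,  4, 6, 7]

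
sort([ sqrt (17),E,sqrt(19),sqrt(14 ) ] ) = [ E,sqrt(14),sqrt( 17 ), sqrt( 19 )]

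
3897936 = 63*61872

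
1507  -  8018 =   -  6511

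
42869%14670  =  13529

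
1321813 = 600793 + 721020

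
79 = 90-11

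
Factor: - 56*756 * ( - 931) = 2^5*3^3 * 7^4*19^1 = 39414816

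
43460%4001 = 3450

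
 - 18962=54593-73555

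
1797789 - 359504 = 1438285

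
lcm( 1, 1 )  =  1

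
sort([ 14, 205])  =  [14 , 205]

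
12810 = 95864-83054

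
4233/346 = 12 + 81/346 = 12.23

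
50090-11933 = 38157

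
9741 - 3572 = 6169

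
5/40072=5/40072 = 0.00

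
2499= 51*49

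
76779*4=307116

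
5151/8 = 643 + 7/8 = 643.88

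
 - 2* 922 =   -  1844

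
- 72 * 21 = -1512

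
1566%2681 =1566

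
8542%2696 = 454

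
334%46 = 12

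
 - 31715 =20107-51822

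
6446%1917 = 695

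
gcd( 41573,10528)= 7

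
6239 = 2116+4123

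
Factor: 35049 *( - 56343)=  - 3^2*7^2 * 1669^1 * 2683^1= -1974765807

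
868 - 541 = 327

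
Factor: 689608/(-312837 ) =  - 2^3*  3^( - 1)*7^( - 1 )*14897^(-1)*  86201^1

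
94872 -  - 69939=164811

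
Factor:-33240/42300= - 554/705   =  -2^1 * 3^( - 1) * 5^( - 1)*47^( - 1)*277^1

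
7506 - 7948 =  - 442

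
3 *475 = 1425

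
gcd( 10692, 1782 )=1782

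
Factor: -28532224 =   -  2^9*7^1*19^1*419^1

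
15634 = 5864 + 9770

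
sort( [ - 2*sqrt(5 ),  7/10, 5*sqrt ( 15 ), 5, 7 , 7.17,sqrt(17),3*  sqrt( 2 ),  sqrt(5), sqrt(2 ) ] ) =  [  -  2 * sqrt( 5 ), 7/10, sqrt(2),sqrt(5 ),sqrt(17 ), 3 * sqrt( 2), 5, 7 , 7.17, 5 * sqrt(15 )] 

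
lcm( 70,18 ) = 630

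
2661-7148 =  - 4487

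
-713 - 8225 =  - 8938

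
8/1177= 8/1177 = 0.01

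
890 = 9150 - 8260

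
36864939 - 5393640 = 31471299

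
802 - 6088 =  - 5286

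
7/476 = 1/68  =  0.01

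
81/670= 81/670 = 0.12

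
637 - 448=189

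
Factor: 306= 2^1*3^2* 17^1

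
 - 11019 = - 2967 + -8052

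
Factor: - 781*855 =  - 3^2*5^1*11^1*19^1  *  71^1 = -667755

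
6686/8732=3343/4366 = 0.77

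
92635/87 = 1064 + 67/87  =  1064.77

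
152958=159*962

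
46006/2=23003 = 23003.00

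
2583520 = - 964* ( - 2680)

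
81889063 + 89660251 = 171549314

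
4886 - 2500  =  2386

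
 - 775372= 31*( - 25012)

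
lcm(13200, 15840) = 79200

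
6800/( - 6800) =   -  1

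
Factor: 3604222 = 2^1*1279^1*1409^1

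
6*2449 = 14694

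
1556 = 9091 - 7535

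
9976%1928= 336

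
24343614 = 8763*2778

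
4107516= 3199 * 1284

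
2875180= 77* 37340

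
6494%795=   134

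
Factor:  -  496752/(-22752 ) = 2^( - 1 )*3^(  -  1)*131^1= 131/6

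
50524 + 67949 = 118473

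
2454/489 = 818/163= 5.02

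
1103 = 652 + 451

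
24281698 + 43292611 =67574309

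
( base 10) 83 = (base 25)38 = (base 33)2h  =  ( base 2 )1010011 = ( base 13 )65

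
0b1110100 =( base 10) 116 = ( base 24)4K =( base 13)8C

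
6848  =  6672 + 176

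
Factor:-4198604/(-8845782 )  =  2^1*3^(-1) *11^( - 1)*23^1*47^1  *101^ ( - 1)  *971^1*1327^(  -  1 )=   2099302/4422891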